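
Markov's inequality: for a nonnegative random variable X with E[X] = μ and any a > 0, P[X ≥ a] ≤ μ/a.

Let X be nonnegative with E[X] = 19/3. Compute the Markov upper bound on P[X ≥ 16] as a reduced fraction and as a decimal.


μ = E[X] = 19/3, a = 16.
Markov: P[X ≥ 16] ≤ μ/a = (19/3)/16 = 19/48.
Numerically: ≈ 0.396.
(Since a = 16 > μ = 6.333, the bound 19/48 is < 1 and informative.)

P[X ≥ 16] ≤ 19/48 ≈ 0.396.


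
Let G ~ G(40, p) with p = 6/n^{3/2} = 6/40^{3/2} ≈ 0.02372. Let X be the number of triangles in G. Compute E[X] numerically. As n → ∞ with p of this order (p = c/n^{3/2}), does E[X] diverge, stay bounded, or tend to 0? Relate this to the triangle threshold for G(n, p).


Number of potential triangles: C(40, 3) = 9880.
Each occurs with probability p³ ≈ (0.02372)³ ≈ 1.334086e-05.
By linearity: E[X] = C(40, 3)·p³ ≈ 9880 · 1.334086e-05 ≈ 0.1318.
Since α = 3/2 > 1, p = c/n^{3/2} = o(1/n) is below the triangle threshold p ~ 1/n. Asymptotically E[X] ~ (c³/6)·n^{3(1−α)} = (6³/6)·n^{-1.5} → 0, so by Markov's inequality G has no triangles w.h.p.

E[X] ≈ 0.1318; in regime p = Θ(1/n^{3/2}) E[X] tends to 0 (below the triangle threshold p ~ 1/n).


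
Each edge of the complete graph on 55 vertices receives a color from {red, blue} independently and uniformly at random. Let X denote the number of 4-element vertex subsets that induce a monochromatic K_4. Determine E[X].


Let X = Σ_S X_S over the C(55, 4) = 341055 subsets S of size 4, where X_S = 1 if the K_4 on S is monochromatic.
For a fixed S, the K_4 on S has C(4, 2) = 6 edges. P[all 6 edges red] = (1/2)^6, and likewise for blue, so P[monochromatic] = 2·(1/2)^6 = 2^{1 − 6} = 1/32.
Summing: E[X] = C(55, 4) · 2^{1 − 6} = 341055 · 1/32 = 341055/32.
Numerically: E[X] ≈ 10657.96875.

E[X] = C(55,4)·2^(1−C(4,2)) = 341055/32 ≈ 10657.96875.


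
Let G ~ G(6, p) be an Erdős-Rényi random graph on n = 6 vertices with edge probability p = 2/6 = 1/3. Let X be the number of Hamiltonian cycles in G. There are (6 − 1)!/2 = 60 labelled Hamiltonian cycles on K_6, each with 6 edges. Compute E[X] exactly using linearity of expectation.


K_6 has (6 − 1)!/2 = 60 labelled Hamiltonian cycles.
For each such Hamiltonian cycle H, let X_H = 1 if all 6 edges of H are present in G. Then P[X_H = 1] = p^{6} = (1/3)^{6} = 1/729.
By linearity: E[X] = Σ_H E[X_H] = 60 · p^{6} = 60 · 1/729 = 20/243.
Numerically: E[X] ≈ 0.082305.

E[X] = 60 · (1/3)^{6} = 20/243 ≈ 0.082305.


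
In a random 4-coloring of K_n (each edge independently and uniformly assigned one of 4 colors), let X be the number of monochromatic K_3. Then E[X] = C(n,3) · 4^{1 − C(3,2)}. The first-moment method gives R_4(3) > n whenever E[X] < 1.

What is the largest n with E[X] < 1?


We need C(n, 3) · 4^{1 − 3} < 1, i.e. C(n, 3) < 4^{3 − 1} = 16.
Check values of n near the boundary:
  n = 3: C(3, 3) = 1; 1 < 16? YES
  n = 4: C(4, 3) = 4; 4 < 16? YES
  n = 5: C(5, 3) = 10; 10 < 16? YES
  n = 6: C(6, 3) = 20; 20 < 16? NO
The largest n with C(n, 3) < 16 is n = 5 (where E[X] = 5/8 ≈ 0.62500). Hence R_4(3) > 5, i.e. R_4(3) ≥ 6.

Largest n = 5; hence R_4(3) > 5.


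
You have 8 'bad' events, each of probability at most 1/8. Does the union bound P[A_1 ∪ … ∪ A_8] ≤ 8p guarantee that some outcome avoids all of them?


Union bound: P[∪_{i=1}^{8} A_i] ≤ Σ_i P[A_i] ≤ 8·p = 8·(1/8) = 1.
Numerically: 1 ≈ 1.0000.
Is 1 < 1? NO.
Since the bound 1 is ≥ 1, the union bound is uninformative here; it does NOT by itself certify existence.

8·p = 1 ≈ 1.0000; existence NOT certified by the union bound.


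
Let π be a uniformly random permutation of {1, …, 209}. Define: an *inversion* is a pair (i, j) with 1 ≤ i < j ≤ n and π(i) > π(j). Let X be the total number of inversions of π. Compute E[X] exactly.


Write X = Σ X_I over the C(209, 2) = 21736 pairs i < j, with X_I the indicator of one inversion.
There are 21736 indicators.
For each fixed pair i < j, the values π(i) and π(j) are two distinct elements of {1, …, 209} in uniformly random order; by symmetry P[π(i) > π(j)] = 1/2.
By linearity: E[X] = 21736 · (1/2) = C(209, 2) · (1/2) = 21736/2 = 10868 ≈ 10868.0000.

E[X] = 10868 = 10868.0000.


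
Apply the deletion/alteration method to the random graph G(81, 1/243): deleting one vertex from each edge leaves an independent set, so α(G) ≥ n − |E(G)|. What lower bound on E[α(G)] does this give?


E[|E(G)|] = C(81, 2)·p = 3240 · (1/243) = 40/3.
E[α(G)] ≥ n − E[|E(G)|] = 81 − 40/3 = 203/3.
Numerically: ≈ 67.6667.
(This is only a lower bound; the true E[α(G)] may be larger.)

E[α(G)] ≥ 203/3 ≈ 67.6667.


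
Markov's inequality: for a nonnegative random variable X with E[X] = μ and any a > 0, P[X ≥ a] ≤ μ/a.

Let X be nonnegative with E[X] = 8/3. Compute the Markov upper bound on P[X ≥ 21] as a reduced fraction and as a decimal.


μ = E[X] = 8/3, a = 21.
Markov: P[X ≥ 21] ≤ μ/a = (8/3)/21 = 8/63.
Numerically: ≈ 0.126984.
(Since a = 21 > μ = 2.666667, the bound 8/63 is < 1 and informative.)

P[X ≥ 21] ≤ 8/63 ≈ 0.126984.


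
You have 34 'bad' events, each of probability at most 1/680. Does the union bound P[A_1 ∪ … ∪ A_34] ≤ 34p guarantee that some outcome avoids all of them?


Union bound: P[∪_{i=1}^{34} A_i] ≤ Σ_i P[A_i] ≤ 34·p = 34·(1/680) = 1/20.
Numerically: 1/20 ≈ 0.0500.
Is 1/20 < 1? YES.
Since P[∪ A_i] ≤ 1/20 < 1, the complement has P[∩ A_i^c] ≥ 1 − 1/20 = 19/20 > 0, so some outcome avoids every A_i.

34·p = 1/20 ≈ 0.0500; existence CERTIFIED by the union bound.


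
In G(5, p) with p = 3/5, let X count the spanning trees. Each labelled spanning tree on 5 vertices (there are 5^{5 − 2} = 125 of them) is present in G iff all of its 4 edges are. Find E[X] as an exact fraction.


K_5 has 5^{5 − 2} = 125 labelled spanning trees.
For each such spanning tree H, let X_H = 1 if all 4 edges of H are present in G. Then P[X_H = 1] = p^{4} = (3/5)^{4} = 81/625.
By linearity of expectation: E[X] = Σ_H E[X_H] = 125 · p^{4} = 125 · 81/625 = 81/5.
Numerically: E[X] ≈ 16.2.

E[X] = 125 · (3/5)^{4} = 81/5 ≈ 16.2.


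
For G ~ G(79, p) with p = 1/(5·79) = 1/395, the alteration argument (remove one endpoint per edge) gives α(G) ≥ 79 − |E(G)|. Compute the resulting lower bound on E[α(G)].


E[|E(G)|] = C(79, 2)·p = 3081 · (1/395) = 39/5.
E[α(G)] ≥ n − E[|E(G)|] = 79 − 39/5 = 356/5.
Numerically: ≈ 71.2000.
(This is only a lower bound; the true E[α(G)] may be larger.)

E[α(G)] ≥ 356/5 ≈ 71.2000.


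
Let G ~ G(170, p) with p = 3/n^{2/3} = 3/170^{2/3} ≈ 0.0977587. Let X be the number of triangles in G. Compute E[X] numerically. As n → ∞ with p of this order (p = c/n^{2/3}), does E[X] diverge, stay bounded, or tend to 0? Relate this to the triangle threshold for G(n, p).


Number of potential triangles: C(170, 3) = 804440.
Each occurs with probability p³ ≈ (0.0977587)³ ≈ 9.34256055e-04.
By linearity: E[X] = C(170, 3)·p³ ≈ 804440 · 9.34256055e-04 ≈ 751.552941.
Since α = 2/3 < 1, p = c/n^{2/3} ≫ 1/n is above the triangle threshold p ~ 1/n. Asymptotically E[X] ~ (c³/6)·n^{3(1−α)} = (3³/6)·n^{1} → ∞; triangles are abundant w.h.p.

E[X] ≈ 751.552941; in regime p = Θ(1/n^{2/3}) E[X] diverges (above the triangle threshold p ~ 1/n).


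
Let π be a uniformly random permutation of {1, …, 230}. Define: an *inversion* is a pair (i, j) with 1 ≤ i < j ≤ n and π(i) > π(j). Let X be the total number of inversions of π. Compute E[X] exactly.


Write X = Σ X_I over the C(230, 2) = 26335 pairs i < j, with X_I the indicator of one inversion.
There are 26335 indicators.
For each fixed pair i < j, the values π(i) and π(j) are two distinct elements of {1, …, 230} in uniformly random order; by symmetry P[π(i) > π(j)] = 1/2.
By linearity: E[X] = 26335 · (1/2) = C(230, 2) · (1/2) = 26335/2 = 26335/2 ≈ 13167.5000.

E[X] = 26335/2 = 13167.5000.


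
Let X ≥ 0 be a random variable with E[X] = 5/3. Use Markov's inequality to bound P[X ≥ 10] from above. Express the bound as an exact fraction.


μ = E[X] = 5/3, a = 10.
Markov: P[X ≥ 10] ≤ μ/a = (5/3)/10 = 1/6.
Numerically: ≈ 0.16667.
(Since a = 10 > μ = 1.66667, the bound 1/6 is < 1 and informative.)

P[X ≥ 10] ≤ 1/6 ≈ 0.16667.


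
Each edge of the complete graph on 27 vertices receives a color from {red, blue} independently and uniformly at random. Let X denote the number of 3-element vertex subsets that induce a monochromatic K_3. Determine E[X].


Let X = Σ_S X_S over the C(27, 3) = 2925 subsets S of size 3, where X_S = 1 if the K_3 on S is monochromatic.
For a fixed S, the K_3 on S has C(3, 2) = 3 edges. P[all 3 edges red] = (1/2)^3, and likewise for blue, so P[monochromatic] = 2·(1/2)^3 = 2^{1 − 3} = 1/4.
By linearity: E[X] = C(27, 3) · 2^{1 − 3} = 2925 · 1/4 = 2925/4.
Numerically: E[X] ≈ 731.2500.

E[X] = C(27,3)·2^(1−C(3,2)) = 2925/4 ≈ 731.2500.


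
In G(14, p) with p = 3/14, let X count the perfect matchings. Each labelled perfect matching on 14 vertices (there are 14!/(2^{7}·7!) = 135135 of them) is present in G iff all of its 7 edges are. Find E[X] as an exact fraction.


K_14 has 14!/(2^{7}·7!) = 135135 labelled perfect matchings.
For each such perfect matching H, let X_H = 1 if all 7 edges of H are present in G. Then P[X_H = 1] = p^{7} = (3/14)^{7} = 2187/105413504.
By linearity: E[X] = Σ_H E[X_H] = 135135 · p^{7} = 135135 · 2187/105413504 = 42220035/15059072.
Numerically: E[X] ≈ 2.80363.

E[X] = 135135 · (3/14)^{7} = 42220035/15059072 ≈ 2.80363.


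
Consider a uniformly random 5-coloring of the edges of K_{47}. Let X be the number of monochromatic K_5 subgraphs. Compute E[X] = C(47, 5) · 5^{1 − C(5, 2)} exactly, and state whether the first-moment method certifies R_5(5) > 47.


E[X] = C(47, 5) · 5^{1 − 10} = 1533939 · 5^{−9} = 1533939/1953125.
As a reduced fraction: E[X] = 1533939/1953125 ≈ 0.7853768.
Is E[X] < 1? YES.
Since E[X] < 1, there exists a 5-coloring of K_{47} with no monochromatic K_5; hence R_5(5) > 47.

E[X] = 1533939/1953125 ≈ 0.7853768; E[X] < 1, so R_5(5) > 47.


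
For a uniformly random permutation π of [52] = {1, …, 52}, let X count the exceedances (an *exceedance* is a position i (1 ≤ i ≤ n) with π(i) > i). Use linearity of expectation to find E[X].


Write X = Σ_{i=1}^{52} X_i, where X_i = 1_{π(i) > i}.
For each fixed i, π(i) is uniform over {1, …, 52} (marginal of a uniform permutation), so P[π(i) > i] = (n − i)/n. Summing: Σ_{i=1}^{52} (n − i)/n = (0 + 1 + … + 51)/52 = 52(52 − 1)/(2·52) = (52 − 1)/2.
Hence E[X] = Σ_{i=1}^{52} (52 − i)/52 = 51/2 ≈ 25.50000.

E[X] = 51/2 = 25.50000.


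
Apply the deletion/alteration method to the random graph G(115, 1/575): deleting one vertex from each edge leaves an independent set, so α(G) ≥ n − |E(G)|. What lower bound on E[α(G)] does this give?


E[|E(G)|] = C(115, 2)·p = 6555 · (1/575) = 57/5.
E[α(G)] ≥ n − E[|E(G)|] = 115 − 57/5 = 518/5.
Numerically: ≈ 103.600000.
(This is only a lower bound; the true E[α(G)] may be larger.)

E[α(G)] ≥ 518/5 ≈ 103.600000.


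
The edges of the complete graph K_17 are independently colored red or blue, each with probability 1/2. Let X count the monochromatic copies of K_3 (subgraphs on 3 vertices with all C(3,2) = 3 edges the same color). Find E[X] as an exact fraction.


Let X = Σ_S X_S over the C(17, 3) = 680 subsets S of size 3, where X_S = 1 if the K_3 on S is monochromatic.
For a fixed S, the K_3 on S has C(3, 2) = 3 edges. P[all 3 edges red] = (1/2)^3, and likewise for blue, so P[monochromatic] = 2·(1/2)^3 = 2^{1 − 3} = 1/4.
Summing: E[X] = C(17, 3) · 2^{1 − 3} = 680 · 1/4 = 170.
Numerically: E[X] ≈ 170.0000.

E[X] = C(17,3)·2^(1−C(3,2)) = 170 ≈ 170.0000.


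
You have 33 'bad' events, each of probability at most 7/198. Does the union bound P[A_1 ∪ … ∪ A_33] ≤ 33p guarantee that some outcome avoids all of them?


Union bound: P[∪_{i=1}^{33} A_i] ≤ Σ_i P[A_i] ≤ 33·p = 33·(7/198) = 7/6.
Numerically: 7/6 ≈ 1.167.
Is 7/6 < 1? NO.
Since the bound 7/6 is ≥ 1, the union bound is uninformative here; it does NOT by itself certify existence.

33·p = 7/6 ≈ 1.167; existence NOT certified by the union bound.


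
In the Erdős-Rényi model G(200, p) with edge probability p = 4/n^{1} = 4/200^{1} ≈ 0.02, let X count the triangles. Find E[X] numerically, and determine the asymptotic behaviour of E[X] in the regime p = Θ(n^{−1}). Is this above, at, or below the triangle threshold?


Number of potential triangles: C(200, 3) = 1313400.
Each occurs with probability p³ ≈ (0.02)³ ≈ 8.0000000e-06.
By linearity: E[X] = C(200, 3)·p³ ≈ 1313400 · 8.0000000e-06 ≈ 10.50720.
Here α = 1, so p = 4/n is exactly at the triangle threshold p ~ 1/n. Asymptotically E[X] → c³/6 = 4³/6 = 32/3 ≈ 10.66667, a bounded constant. In this regime the triangle count is asymptotically Poisson(c³/6).

E[X] ≈ 10.50720; in regime p = Θ(1/n^{1}) E[X] stays bounded (at the triangle threshold p ~ 1/n).


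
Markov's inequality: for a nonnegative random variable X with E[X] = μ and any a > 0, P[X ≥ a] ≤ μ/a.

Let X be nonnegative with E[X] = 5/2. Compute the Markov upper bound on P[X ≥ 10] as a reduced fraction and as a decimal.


μ = E[X] = 5/2, a = 10.
Markov: P[X ≥ 10] ≤ μ/a = (5/2)/10 = 1/4.
Numerically: ≈ 0.250.
(Since a = 10 > μ = 2.500, the bound 1/4 is < 1 and informative.)

P[X ≥ 10] ≤ 1/4 ≈ 0.250.


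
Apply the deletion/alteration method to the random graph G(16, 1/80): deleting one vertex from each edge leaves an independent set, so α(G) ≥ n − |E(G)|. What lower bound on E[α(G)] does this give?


E[|E(G)|] = C(16, 2)·p = 120 · (1/80) = 3/2.
E[α(G)] ≥ n − E[|E(G)|] = 16 − 3/2 = 29/2.
Numerically: ≈ 14.5000.
(This is only a lower bound; the true E[α(G)] may be larger.)

E[α(G)] ≥ 29/2 ≈ 14.5000.


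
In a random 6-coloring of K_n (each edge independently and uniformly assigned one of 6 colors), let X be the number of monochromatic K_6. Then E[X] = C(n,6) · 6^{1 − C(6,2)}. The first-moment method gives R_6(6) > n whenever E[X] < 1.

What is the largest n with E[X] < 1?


We need C(n, 6) · 6^{1 − 15} < 1, i.e. C(n, 6) < 6^{15 − 1} = 78364164096.
Check values of n near the boundary:
  n = 194: C(194, 6) = 68482017072; 68482017072 < 78364164096? YES
  n = 195: C(195, 6) = 70656049360; 70656049360 < 78364164096? YES
  n = 196: C(196, 6) = 72887293024; 72887293024 < 78364164096? YES
  n = 197: C(197, 6) = 75176946208; 75176946208 < 78364164096? YES
  n = 198: C(198, 6) = 77526225777; 77526225777 < 78364164096? YES
  n = 199: C(199, 6) = 79936367511; 79936367511 < 78364164096? NO
  n = 200: C(200, 6) = 82408626300; 82408626300 < 78364164096? NO
The largest n with C(n, 6) < 78364164096 is n = 198 (where E[X] = 25842075259/26121388032 ≈ 0.9893). Hence R_6(6) > 198, i.e. R_6(6) ≥ 199.

Largest n = 198; hence R_6(6) > 198.


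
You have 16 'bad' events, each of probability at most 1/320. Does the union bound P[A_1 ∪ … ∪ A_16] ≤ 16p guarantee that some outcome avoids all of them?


Union bound: P[∪_{i=1}^{16} A_i] ≤ Σ_i P[A_i] ≤ 16·p = 16·(1/320) = 1/20.
Numerically: 1/20 ≈ 0.050000.
Is 1/20 < 1? YES.
Since P[∪ A_i] ≤ 1/20 < 1, the complement has P[∩ A_i^c] ≥ 1 − 1/20 = 19/20 > 0, so some outcome avoids every A_i.

16·p = 1/20 ≈ 0.050000; existence CERTIFIED by the union bound.


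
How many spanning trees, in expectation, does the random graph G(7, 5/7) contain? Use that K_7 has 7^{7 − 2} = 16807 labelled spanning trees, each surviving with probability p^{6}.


K_7 has 7^{7 − 2} = 16807 labelled spanning trees.
For each such spanning tree H, let X_H = 1 if all 6 edges of H are present in G. Then P[X_H = 1] = p^{6} = (5/7)^{6} = 15625/117649.
Summing the indicators: E[X] = Σ_H E[X_H] = 16807 · p^{6} = 16807 · 15625/117649 = 15625/7.
Numerically: E[X] ≈ 2232.1.

E[X] = 16807 · (5/7)^{6} = 15625/7 ≈ 2232.1.


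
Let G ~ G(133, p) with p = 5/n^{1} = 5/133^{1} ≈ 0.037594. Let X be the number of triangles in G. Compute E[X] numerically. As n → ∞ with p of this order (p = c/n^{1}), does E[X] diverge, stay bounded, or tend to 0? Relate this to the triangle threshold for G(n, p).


Number of potential triangles: C(133, 3) = 383306.
Each occurs with probability p³ ≈ (0.037594)³ ≈ 5.31318686e-05.
By linearity: E[X] = C(133, 3)·p³ ≈ 383306 · 5.31318686e-05 ≈ 20.365764.
Here α = 1, so p = 5/n is exactly at the triangle threshold p ~ 1/n. Asymptotically E[X] → c³/6 = 5³/6 = 125/6 ≈ 20.833333, a bounded constant. In this regime the triangle count is asymptotically Poisson(c³/6).

E[X] ≈ 20.365764; in regime p = Θ(1/n^{1}) E[X] stays bounded (at the triangle threshold p ~ 1/n).


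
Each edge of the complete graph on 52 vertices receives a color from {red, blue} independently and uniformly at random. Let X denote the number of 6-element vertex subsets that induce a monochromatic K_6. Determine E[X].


Let X = Σ_S X_S over the C(52, 6) = 20358520 subsets S of size 6, where X_S = 1 if the K_6 on S is monochromatic.
For a fixed S, the K_6 on S has C(6, 2) = 15 edges. P[all 15 edges red] = (1/2)^15, and likewise for blue, so P[monochromatic] = 2·(1/2)^15 = 2^{1 − 15} = 1/16384.
By linearity of expectation: E[X] = C(52, 6) · 2^{1 − 15} = 20358520 · 1/16384 = 2544815/2048.
Numerically: E[X] ≈ 1242.585449.

E[X] = C(52,6)·2^(1−C(6,2)) = 2544815/2048 ≈ 1242.585449.


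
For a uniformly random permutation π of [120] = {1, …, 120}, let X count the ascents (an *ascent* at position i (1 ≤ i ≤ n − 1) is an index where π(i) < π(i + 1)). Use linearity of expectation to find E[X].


Write X = Σ X_I over i = 1, …, 119, with X_I the indicator of one ascent.
There are 119 indicators.
For each fixed i, the pair (π(i), π(i+1)) is a uniformly random ordered pair of distinct values from {1, …, 120}; by symmetry P[π(i) < π(i+1)] = 1/2.
By linearity: E[X] = 119 · (1/2) = (120 − 1) · (1/2) = 119/2 ≈ 59.500.

E[X] = 119/2 = 59.500.


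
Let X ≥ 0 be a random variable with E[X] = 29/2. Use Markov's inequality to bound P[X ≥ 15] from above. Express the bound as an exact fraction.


μ = E[X] = 29/2, a = 15.
Markov: P[X ≥ 15] ≤ μ/a = (29/2)/15 = 29/30.
Numerically: ≈ 0.966667.
(Since a = 15 > μ = 14.500000, the bound 29/30 is < 1 and informative.)

P[X ≥ 15] ≤ 29/30 ≈ 0.966667.


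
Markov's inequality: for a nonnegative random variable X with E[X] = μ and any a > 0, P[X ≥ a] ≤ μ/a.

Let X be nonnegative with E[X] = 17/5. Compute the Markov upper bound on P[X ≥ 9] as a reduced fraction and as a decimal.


μ = E[X] = 17/5, a = 9.
Markov: P[X ≥ 9] ≤ μ/a = (17/5)/9 = 17/45.
Numerically: ≈ 0.378.
(Since a = 9 > μ = 3.400, the bound 17/45 is < 1 and informative.)

P[X ≥ 9] ≤ 17/45 ≈ 0.378.


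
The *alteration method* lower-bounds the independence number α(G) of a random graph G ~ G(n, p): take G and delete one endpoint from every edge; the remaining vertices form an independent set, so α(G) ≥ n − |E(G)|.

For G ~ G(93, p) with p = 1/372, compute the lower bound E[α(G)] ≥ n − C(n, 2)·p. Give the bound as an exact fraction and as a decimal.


E[|E(G)|] = C(93, 2)·p = 4278 · (1/372) = 23/2.
E[α(G)] ≥ n − E[|E(G)|] = 93 − 23/2 = 163/2.
Numerically: ≈ 81.500.
(This is only a lower bound; the true E[α(G)] may be larger.)

E[α(G)] ≥ 163/2 ≈ 81.500.


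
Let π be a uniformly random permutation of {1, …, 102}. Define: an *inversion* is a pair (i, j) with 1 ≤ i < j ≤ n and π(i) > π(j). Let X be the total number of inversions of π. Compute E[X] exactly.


Write X = Σ X_I over the C(102, 2) = 5151 pairs i < j, with X_I the indicator of one inversion.
There are 5151 indicators.
For each fixed pair i < j, the values π(i) and π(j) are two distinct elements of {1, …, 102} in uniformly random order; by symmetry P[π(i) > π(j)] = 1/2.
By linearity: E[X] = 5151 · (1/2) = C(102, 2) · (1/2) = 5151/2 = 5151/2 ≈ 2575.500.

E[X] = 5151/2 = 2575.500.


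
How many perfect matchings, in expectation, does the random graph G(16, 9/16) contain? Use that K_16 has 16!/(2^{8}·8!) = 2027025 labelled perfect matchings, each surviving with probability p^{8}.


K_16 has 16!/(2^{8}·8!) = 2027025 labelled perfect matchings.
For each such perfect matching H, let X_H = 1 if all 8 edges of H are present in G. Then P[X_H = 1] = p^{8} = (9/16)^{8} = 43046721/4294967296.
By linearity: E[X] = Σ_H E[X_H] = 2027025 · p^{8} = 2027025 · 43046721/4294967296 = 87256779635025/4294967296.
Numerically: E[X] ≈ 20316.1.

E[X] = 2027025 · (9/16)^{8} = 87256779635025/4294967296 ≈ 20316.1.


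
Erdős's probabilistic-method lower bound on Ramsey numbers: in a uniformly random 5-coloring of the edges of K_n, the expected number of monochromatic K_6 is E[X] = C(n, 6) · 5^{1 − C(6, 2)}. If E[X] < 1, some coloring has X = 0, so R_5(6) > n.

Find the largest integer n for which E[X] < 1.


We need C(n, 6) · 5^{1 − 15} < 1, i.e. C(n, 6) < 5^{15 − 1} = 6103515625.
Check values of n near the boundary:
  n = 124: C(124, 6) = 4465475476; 4465475476 < 6103515625? YES
  n = 125: C(125, 6) = 4690625500; 4690625500 < 6103515625? YES
  n = 126: C(126, 6) = 4925156775; 4925156775 < 6103515625? YES
  n = 127: C(127, 6) = 5169379425; 5169379425 < 6103515625? YES
  n = 128: C(128, 6) = 5423611200; 5423611200 < 6103515625? YES
  n = 129: C(129, 6) = 5688177600; 5688177600 < 6103515625? YES
  n = 130: C(130, 6) = 5963412000; 5963412000 < 6103515625? YES
  n = 131: C(131, 6) = 6249655776; 6249655776 < 6103515625? NO
  n = 132: C(132, 6) = 6547258432; 6547258432 < 6103515625? NO
  n = 133: C(133, 6) = 6856577728; 6856577728 < 6103515625? NO
The largest n with C(n, 6) < 6103515625 is n = 130 (where E[X] = 47707296/48828125 ≈ 0.97705). Hence R_5(6) > 130, i.e. R_5(6) ≥ 131.

Largest n = 130; hence R_5(6) > 130.


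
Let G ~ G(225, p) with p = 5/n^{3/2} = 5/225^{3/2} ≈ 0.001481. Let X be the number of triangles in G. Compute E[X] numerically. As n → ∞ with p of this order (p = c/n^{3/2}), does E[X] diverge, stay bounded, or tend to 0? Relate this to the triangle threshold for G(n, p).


Number of potential triangles: C(225, 3) = 1873200.
Each occurs with probability p³ ≈ (0.001481)³ ≈ 3.251537e-09.
By linearity: E[X] = C(225, 3)·p³ ≈ 1873200 · 3.251537e-09 ≈ 0.0061.
Since α = 3/2 > 1, p = c/n^{3/2} = o(1/n) is below the triangle threshold p ~ 1/n. Asymptotically E[X] ~ (c³/6)·n^{3(1−α)} = (5³/6)·n^{-1.5} → 0, so by Markov's inequality G has no triangles w.h.p.

E[X] ≈ 0.0061; in regime p = Θ(1/n^{3/2}) E[X] tends to 0 (below the triangle threshold p ~ 1/n).


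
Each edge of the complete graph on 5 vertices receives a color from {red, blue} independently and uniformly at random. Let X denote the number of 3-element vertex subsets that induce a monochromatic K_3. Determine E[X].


Let X = Σ_S X_S over the C(5, 3) = 10 subsets S of size 3, where X_S = 1 if the K_3 on S is monochromatic.
For a fixed S, the K_3 on S has C(3, 2) = 3 edges. P[all 3 edges red] = (1/2)^3, and likewise for blue, so P[monochromatic] = 2·(1/2)^3 = 2^{1 − 3} = 1/4.
By linearity: E[X] = C(5, 3) · 2^{1 − 3} = 10 · 1/4 = 5/2.
Numerically: E[X] ≈ 2.500000.

E[X] = C(5,3)·2^(1−C(3,2)) = 5/2 ≈ 2.500000.


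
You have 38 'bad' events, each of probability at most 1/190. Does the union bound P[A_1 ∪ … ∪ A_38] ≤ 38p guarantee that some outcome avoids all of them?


Union bound: P[∪_{i=1}^{38} A_i] ≤ Σ_i P[A_i] ≤ 38·p = 38·(1/190) = 1/5.
Numerically: 1/5 ≈ 0.200000.
Is 1/5 < 1? YES.
Since P[∪ A_i] ≤ 1/5 < 1, the complement has P[∩ A_i^c] ≥ 1 − 1/5 = 4/5 > 0, so some outcome avoids every A_i.

38·p = 1/5 ≈ 0.200000; existence CERTIFIED by the union bound.


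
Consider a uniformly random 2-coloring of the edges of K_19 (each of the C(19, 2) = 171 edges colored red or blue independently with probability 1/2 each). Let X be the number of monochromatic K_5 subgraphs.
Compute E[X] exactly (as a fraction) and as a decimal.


Let X = Σ_S X_S over the C(19, 5) = 11628 subsets S of size 5, where X_S = 1 if the K_5 on S is monochromatic.
For a fixed S, the K_5 on S has C(5, 2) = 10 edges. P[all 10 edges red] = (1/2)^10, and likewise for blue, so P[monochromatic] = 2·(1/2)^10 = 2^{1 − 10} = 1/512.
Summing: E[X] = C(19, 5) · 2^{1 − 10} = 11628 · 1/512 = 2907/128.
Numerically: E[X] ≈ 22.7109.

E[X] = C(19,5)·2^(1−C(5,2)) = 2907/128 ≈ 22.7109.


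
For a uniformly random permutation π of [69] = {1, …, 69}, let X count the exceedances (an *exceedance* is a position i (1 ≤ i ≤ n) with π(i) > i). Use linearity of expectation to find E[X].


Write X = Σ_{i=1}^{69} X_i, where X_i = 1_{π(i) > i}.
For each fixed i, π(i) is uniform over {1, …, 69} (marginal of a uniform permutation), so P[π(i) > i] = (n − i)/n. Summing: Σ_{i=1}^{69} (n − i)/n = (0 + 1 + … + 68)/69 = 69(69 − 1)/(2·69) = (69 − 1)/2.
Hence E[X] = Σ_{i=1}^{69} (69 − i)/69 = 34 ≈ 34.0000.

E[X] = 34 = 34.0000.


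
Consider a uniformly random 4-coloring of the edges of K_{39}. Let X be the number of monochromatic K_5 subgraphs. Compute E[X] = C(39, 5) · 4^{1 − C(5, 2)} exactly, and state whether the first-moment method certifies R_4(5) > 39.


E[X] = C(39, 5) · 4^{1 − 10} = 575757 · 4^{−9} = 575757/262144.
As a reduced fraction: E[X] = 575757/262144 ≈ 2.19634.
Is E[X] < 1? NO.
Since E[X] ≥ 1, the first-moment bound is inconclusive at n = 39; it does NOT by itself certify R_4(5) > 39.

E[X] = 575757/262144 ≈ 2.19634; E[X] ≥ 1; first-moment method inconclusive here.


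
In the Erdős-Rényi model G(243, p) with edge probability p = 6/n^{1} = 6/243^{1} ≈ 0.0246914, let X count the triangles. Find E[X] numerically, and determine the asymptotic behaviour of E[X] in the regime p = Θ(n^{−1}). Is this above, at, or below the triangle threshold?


Number of potential triangles: C(243, 3) = 2362041.
Each occurs with probability p³ ≈ (0.0246914)³ ≈ 1.50534114e-05.
By linearity: E[X] = C(243, 3)·p³ ≈ 2362041 · 1.50534114e-05 ≈ 35.556775.
Here α = 1, so p = 6/n is exactly at the triangle threshold p ~ 1/n. Asymptotically E[X] → c³/6 = 6³/6 = 36 ≈ 36.000000, a bounded constant. In this regime the triangle count is asymptotically Poisson(c³/6).

E[X] ≈ 35.556775; in regime p = Θ(1/n^{1}) E[X] stays bounded (at the triangle threshold p ~ 1/n).


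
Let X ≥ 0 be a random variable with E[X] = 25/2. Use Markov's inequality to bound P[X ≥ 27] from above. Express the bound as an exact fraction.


μ = E[X] = 25/2, a = 27.
Markov: P[X ≥ 27] ≤ μ/a = (25/2)/27 = 25/54.
Numerically: ≈ 0.4630.
(Since a = 27 > μ = 12.5000, the bound 25/54 is < 1 and informative.)

P[X ≥ 27] ≤ 25/54 ≈ 0.4630.


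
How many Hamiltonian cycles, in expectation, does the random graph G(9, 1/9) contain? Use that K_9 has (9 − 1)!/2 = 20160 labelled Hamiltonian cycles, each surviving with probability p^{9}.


K_9 has (9 − 1)!/2 = 20160 labelled Hamiltonian cycles.
For each such Hamiltonian cycle H, let X_H = 1 if all 9 edges of H are present in G. Then P[X_H = 1] = p^{9} = (1/9)^{9} = 1/387420489.
Summing the indicators: E[X] = Σ_H E[X_H] = 20160 · p^{9} = 20160 · 1/387420489 = 2240/43046721.
Numerically: E[X] ≈ 5.2036e-05.

E[X] = 20160 · (1/9)^{9} = 2240/43046721 ≈ 5.2036e-05.


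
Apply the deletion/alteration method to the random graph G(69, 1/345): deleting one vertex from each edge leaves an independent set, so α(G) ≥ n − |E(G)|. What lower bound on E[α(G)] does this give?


E[|E(G)|] = C(69, 2)·p = 2346 · (1/345) = 34/5.
E[α(G)] ≥ n − E[|E(G)|] = 69 − 34/5 = 311/5.
Numerically: ≈ 62.200000.
(This is only a lower bound; the true E[α(G)] may be larger.)

E[α(G)] ≥ 311/5 ≈ 62.200000.


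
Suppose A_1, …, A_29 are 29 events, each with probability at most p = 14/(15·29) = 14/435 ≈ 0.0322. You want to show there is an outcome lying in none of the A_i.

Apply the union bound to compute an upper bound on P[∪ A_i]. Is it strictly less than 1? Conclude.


Union bound: P[∪_{i=1}^{29} A_i] ≤ Σ_i P[A_i] ≤ 29·p = 29·(14/435) = 14/15.
Numerically: 14/15 ≈ 0.9333.
Is 14/15 < 1? YES.
Since P[∪ A_i] ≤ 14/15 < 1, the complement has P[∩ A_i^c] ≥ 1 − 14/15 = 1/15 > 0, so some outcome avoids every A_i.

29·p = 14/15 ≈ 0.9333; existence CERTIFIED by the union bound.


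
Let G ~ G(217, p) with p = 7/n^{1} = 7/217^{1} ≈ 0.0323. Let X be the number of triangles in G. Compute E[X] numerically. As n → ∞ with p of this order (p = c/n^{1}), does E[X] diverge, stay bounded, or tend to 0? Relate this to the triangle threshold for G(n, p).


Number of potential triangles: C(217, 3) = 1679580.
Each occurs with probability p³ ≈ (0.0323)³ ≈ 3.35672e-05.
By linearity: E[X] = C(217, 3)·p³ ≈ 1679580 · 3.35672e-05 ≈ 56.379.
Here α = 1, so p = 7/n is exactly at the triangle threshold p ~ 1/n. Asymptotically E[X] → c³/6 = 7³/6 = 343/6 ≈ 57.167, a bounded constant. In this regime the triangle count is asymptotically Poisson(c³/6).

E[X] ≈ 56.379; in regime p = Θ(1/n^{1}) E[X] stays bounded (at the triangle threshold p ~ 1/n).


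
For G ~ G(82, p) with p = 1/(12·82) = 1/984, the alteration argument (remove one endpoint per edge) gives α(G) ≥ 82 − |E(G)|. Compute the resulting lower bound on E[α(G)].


E[|E(G)|] = C(82, 2)·p = 3321 · (1/984) = 27/8.
E[α(G)] ≥ n − E[|E(G)|] = 82 − 27/8 = 629/8.
Numerically: ≈ 78.625000.
(This is only a lower bound; the true E[α(G)] may be larger.)

E[α(G)] ≥ 629/8 ≈ 78.625000.


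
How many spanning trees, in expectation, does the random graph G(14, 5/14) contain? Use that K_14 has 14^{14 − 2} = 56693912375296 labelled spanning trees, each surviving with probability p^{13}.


K_14 has 14^{14 − 2} = 56693912375296 labelled spanning trees.
For each such spanning tree H, let X_H = 1 if all 13 edges of H are present in G. Then P[X_H = 1] = p^{13} = (5/14)^{13} = 1220703125/793714773254144.
Summing the indicators: E[X] = Σ_H E[X_H] = 56693912375296 · p^{13} = 56693912375296 · 1220703125/793714773254144 = 1220703125/14.
Numerically: E[X] ≈ 8.719e+07.

E[X] = 56693912375296 · (5/14)^{13} = 1220703125/14 ≈ 8.719e+07.


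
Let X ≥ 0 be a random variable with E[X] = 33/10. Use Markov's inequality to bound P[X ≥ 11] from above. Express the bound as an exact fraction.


μ = E[X] = 33/10, a = 11.
Markov: P[X ≥ 11] ≤ μ/a = (33/10)/11 = 3/10.
Numerically: ≈ 0.300.
(Since a = 11 > μ = 3.300, the bound 3/10 is < 1 and informative.)

P[X ≥ 11] ≤ 3/10 ≈ 0.300.


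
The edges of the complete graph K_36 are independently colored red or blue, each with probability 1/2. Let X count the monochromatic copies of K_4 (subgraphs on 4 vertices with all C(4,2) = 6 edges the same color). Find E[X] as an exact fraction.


Let X = Σ_S X_S over the C(36, 4) = 58905 subsets S of size 4, where X_S = 1 if the K_4 on S is monochromatic.
For a fixed S, the K_4 on S has C(4, 2) = 6 edges. P[all 6 edges red] = (1/2)^6, and likewise for blue, so P[monochromatic] = 2·(1/2)^6 = 2^{1 − 6} = 1/32.
Summing: E[X] = C(36, 4) · 2^{1 − 6} = 58905 · 1/32 = 58905/32.
Numerically: E[X] ≈ 1840.781250.

E[X] = C(36,4)·2^(1−C(4,2)) = 58905/32 ≈ 1840.781250.


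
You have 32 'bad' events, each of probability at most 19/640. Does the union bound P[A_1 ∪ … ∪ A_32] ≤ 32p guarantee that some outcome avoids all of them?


Union bound: P[∪_{i=1}^{32} A_i] ≤ Σ_i P[A_i] ≤ 32·p = 32·(19/640) = 19/20.
Numerically: 19/20 ≈ 0.950000.
Is 19/20 < 1? YES.
Since P[∪ A_i] ≤ 19/20 < 1, the complement has P[∩ A_i^c] ≥ 1 − 19/20 = 1/20 > 0, so some outcome avoids every A_i.

32·p = 19/20 ≈ 0.950000; existence CERTIFIED by the union bound.


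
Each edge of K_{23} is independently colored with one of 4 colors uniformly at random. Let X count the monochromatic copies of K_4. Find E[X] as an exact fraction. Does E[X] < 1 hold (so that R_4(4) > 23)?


E[X] = C(23, 4) · 4^{1 − 6} = 8855 · 4^{−5} = 8855/1024.
As a reduced fraction: E[X] = 8855/1024 ≈ 8.6475.
Is E[X] < 1? NO.
Since E[X] ≥ 1, the first-moment bound is inconclusive at n = 23; it does NOT by itself certify R_4(4) > 23.

E[X] = 8855/1024 ≈ 8.6475; E[X] ≥ 1; first-moment method inconclusive here.


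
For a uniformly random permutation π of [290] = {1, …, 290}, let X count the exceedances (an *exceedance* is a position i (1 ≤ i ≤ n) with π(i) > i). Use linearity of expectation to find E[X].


Write X = Σ_{i=1}^{290} X_i, where X_i = 1_{π(i) > i}.
For each fixed i, π(i) is uniform over {1, …, 290} (marginal of a uniform permutation), so P[π(i) > i] = (n − i)/n. Summing: Σ_{i=1}^{290} (n − i)/n = (0 + 1 + … + 289)/290 = 290(290 − 1)/(2·290) = (290 − 1)/2.
Hence E[X] = Σ_{i=1}^{290} (290 − i)/290 = 289/2 ≈ 144.5000.

E[X] = 289/2 = 144.5000.


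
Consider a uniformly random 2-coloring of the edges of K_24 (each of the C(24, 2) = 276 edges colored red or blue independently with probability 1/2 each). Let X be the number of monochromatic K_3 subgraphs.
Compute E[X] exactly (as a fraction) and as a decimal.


Let X = Σ_S X_S over the C(24, 3) = 2024 subsets S of size 3, where X_S = 1 if the K_3 on S is monochromatic.
For a fixed S, the K_3 on S has C(3, 2) = 3 edges. P[all 3 edges red] = (1/2)^3, and likewise for blue, so P[monochromatic] = 2·(1/2)^3 = 2^{1 − 3} = 1/4.
Summing: E[X] = C(24, 3) · 2^{1 − 3} = 2024 · 1/4 = 506.
Numerically: E[X] ≈ 506.0000.

E[X] = C(24,3)·2^(1−C(3,2)) = 506 ≈ 506.0000.


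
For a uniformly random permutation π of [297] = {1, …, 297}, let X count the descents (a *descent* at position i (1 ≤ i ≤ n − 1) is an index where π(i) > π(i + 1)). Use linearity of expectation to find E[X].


Write X = Σ X_I over i = 1, …, 296, with X_I the indicator of one descent.
There are 296 indicators.
For each fixed i, the pair (π(i), π(i+1)) is a uniformly random ordered pair of distinct values from {1, …, 297}; by symmetry P[π(i) > π(i+1)] = 1/2.
By linearity: E[X] = 296 · (1/2) = (297 − 1) · (1/2) = 148 ≈ 148.00000.

E[X] = 148 = 148.00000.


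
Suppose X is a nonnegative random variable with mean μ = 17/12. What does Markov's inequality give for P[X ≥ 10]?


μ = E[X] = 17/12, a = 10.
Markov: P[X ≥ 10] ≤ μ/a = (17/12)/10 = 17/120.
Numerically: ≈ 0.1417.
(Since a = 10 > μ = 1.4167, the bound 17/120 is < 1 and informative.)

P[X ≥ 10] ≤ 17/120 ≈ 0.1417.


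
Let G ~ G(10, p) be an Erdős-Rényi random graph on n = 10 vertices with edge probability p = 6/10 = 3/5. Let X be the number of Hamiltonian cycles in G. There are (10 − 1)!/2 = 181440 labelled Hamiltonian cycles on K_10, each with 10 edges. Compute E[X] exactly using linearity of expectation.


K_10 has (10 − 1)!/2 = 181440 labelled Hamiltonian cycles.
For each such Hamiltonian cycle H, let X_H = 1 if all 10 edges of H are present in G. Then P[X_H = 1] = p^{10} = (3/5)^{10} = 59049/9765625.
By linearity: E[X] = Σ_H E[X_H] = 181440 · p^{10} = 181440 · 59049/9765625 = 2142770112/1953125.
Numerically: E[X] ≈ 1097.

E[X] = 181440 · (3/5)^{10} = 2142770112/1953125 ≈ 1097.


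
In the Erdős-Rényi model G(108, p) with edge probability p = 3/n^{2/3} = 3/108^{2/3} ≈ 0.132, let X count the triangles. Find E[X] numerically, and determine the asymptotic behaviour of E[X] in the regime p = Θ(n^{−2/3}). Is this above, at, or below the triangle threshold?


Number of potential triangles: C(108, 3) = 204156.
Each occurs with probability p³ ≈ (0.132)³ ≈ 2.31481e-03.
By linearity: E[X] = C(108, 3)·p³ ≈ 204156 · 2.31481e-03 ≈ 472.583.
Since α = 2/3 < 1, p = c/n^{2/3} ≫ 1/n is above the triangle threshold p ~ 1/n. Asymptotically E[X] ~ (c³/6)·n^{3(1−α)} = (3³/6)·n^{1} → ∞; triangles are abundant w.h.p.

E[X] ≈ 472.583; in regime p = Θ(1/n^{2/3}) E[X] diverges (above the triangle threshold p ~ 1/n).


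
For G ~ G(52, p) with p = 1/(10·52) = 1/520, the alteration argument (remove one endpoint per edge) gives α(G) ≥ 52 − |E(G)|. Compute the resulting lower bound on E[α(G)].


E[|E(G)|] = C(52, 2)·p = 1326 · (1/520) = 51/20.
E[α(G)] ≥ n − E[|E(G)|] = 52 − 51/20 = 989/20.
Numerically: ≈ 49.450.
(This is only a lower bound; the true E[α(G)] may be larger.)

E[α(G)] ≥ 989/20 ≈ 49.450.


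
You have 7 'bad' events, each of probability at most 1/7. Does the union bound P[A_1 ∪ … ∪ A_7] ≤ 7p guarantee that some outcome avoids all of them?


Union bound: P[∪_{i=1}^{7} A_i] ≤ Σ_i P[A_i] ≤ 7·p = 7·(1/7) = 1.
Numerically: 1 ≈ 1.000000.
Is 1 < 1? NO.
Since the bound 1 is ≥ 1, the union bound is uninformative here; it does NOT by itself certify existence.

7·p = 1 ≈ 1.000000; existence NOT certified by the union bound.


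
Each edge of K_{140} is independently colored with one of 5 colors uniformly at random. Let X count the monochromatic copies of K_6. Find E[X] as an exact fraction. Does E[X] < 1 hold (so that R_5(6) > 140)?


E[X] = C(140, 6) · 5^{1 − 15} = 9381724380 · 5^{−14} = 9381724380/6103515625.
As a reduced fraction: E[X] = 1876344876/1220703125 ≈ 1.537102.
Is E[X] < 1? NO.
Since E[X] ≥ 1, the first-moment bound is inconclusive at n = 140; it does NOT by itself certify R_5(6) > 140.

E[X] = 1876344876/1220703125 ≈ 1.537102; E[X] ≥ 1; first-moment method inconclusive here.


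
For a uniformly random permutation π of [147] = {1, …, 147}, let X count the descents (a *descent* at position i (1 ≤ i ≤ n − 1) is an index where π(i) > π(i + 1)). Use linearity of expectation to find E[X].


Write X = Σ X_I over i = 1, …, 146, with X_I the indicator of one descent.
There are 146 indicators.
For each fixed i, the pair (π(i), π(i+1)) is a uniformly random ordered pair of distinct values from {1, …, 147}; by symmetry P[π(i) > π(i+1)] = 1/2.
By linearity: E[X] = 146 · (1/2) = (147 − 1) · (1/2) = 73 ≈ 73.0000.

E[X] = 73 = 73.0000.


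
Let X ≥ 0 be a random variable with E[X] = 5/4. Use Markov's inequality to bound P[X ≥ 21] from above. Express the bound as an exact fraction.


μ = E[X] = 5/4, a = 21.
Markov: P[X ≥ 21] ≤ μ/a = (5/4)/21 = 5/84.
Numerically: ≈ 0.059524.
(Since a = 21 > μ = 1.250000, the bound 5/84 is < 1 and informative.)

P[X ≥ 21] ≤ 5/84 ≈ 0.059524.


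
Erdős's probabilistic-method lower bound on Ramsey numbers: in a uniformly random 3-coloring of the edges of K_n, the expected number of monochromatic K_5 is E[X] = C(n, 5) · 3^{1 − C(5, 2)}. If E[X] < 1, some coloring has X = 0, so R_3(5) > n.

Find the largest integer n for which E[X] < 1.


We need C(n, 5) · 3^{1 − 10} < 1, i.e. C(n, 5) < 3^{10 − 1} = 19683.
Check values of n near the boundary:
  n = 18: C(18, 5) = 8568; 8568 < 19683? YES
  n = 19: C(19, 5) = 11628; 11628 < 19683? YES
  n = 20: C(20, 5) = 15504; 15504 < 19683? YES
  n = 21: C(21, 5) = 20349; 20349 < 19683? NO
  n = 22: C(22, 5) = 26334; 26334 < 19683? NO
  n = 23: C(23, 5) = 33649; 33649 < 19683? NO
The largest n with C(n, 5) < 19683 is n = 20 (where E[X] = 5168/6561 ≈ 0.7877). Hence R_3(5) > 20, i.e. R_3(5) ≥ 21.

Largest n = 20; hence R_3(5) > 20.


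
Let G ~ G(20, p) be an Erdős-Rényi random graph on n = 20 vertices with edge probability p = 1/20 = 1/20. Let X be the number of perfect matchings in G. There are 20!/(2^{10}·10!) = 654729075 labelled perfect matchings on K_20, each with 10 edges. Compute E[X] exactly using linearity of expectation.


K_20 has 20!/(2^{10}·10!) = 654729075 labelled perfect matchings.
For each such perfect matching H, let X_H = 1 if all 10 edges of H are present in G. Then P[X_H = 1] = p^{10} = (1/20)^{10} = 1/10240000000000.
By linearity: E[X] = Σ_H E[X_H] = 654729075 · p^{10} = 654729075 · 1/10240000000000 = 26189163/409600000000.
Numerically: E[X] ≈ 6.39e-05.

E[X] = 654729075 · (1/20)^{10} = 26189163/409600000000 ≈ 6.39e-05.
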